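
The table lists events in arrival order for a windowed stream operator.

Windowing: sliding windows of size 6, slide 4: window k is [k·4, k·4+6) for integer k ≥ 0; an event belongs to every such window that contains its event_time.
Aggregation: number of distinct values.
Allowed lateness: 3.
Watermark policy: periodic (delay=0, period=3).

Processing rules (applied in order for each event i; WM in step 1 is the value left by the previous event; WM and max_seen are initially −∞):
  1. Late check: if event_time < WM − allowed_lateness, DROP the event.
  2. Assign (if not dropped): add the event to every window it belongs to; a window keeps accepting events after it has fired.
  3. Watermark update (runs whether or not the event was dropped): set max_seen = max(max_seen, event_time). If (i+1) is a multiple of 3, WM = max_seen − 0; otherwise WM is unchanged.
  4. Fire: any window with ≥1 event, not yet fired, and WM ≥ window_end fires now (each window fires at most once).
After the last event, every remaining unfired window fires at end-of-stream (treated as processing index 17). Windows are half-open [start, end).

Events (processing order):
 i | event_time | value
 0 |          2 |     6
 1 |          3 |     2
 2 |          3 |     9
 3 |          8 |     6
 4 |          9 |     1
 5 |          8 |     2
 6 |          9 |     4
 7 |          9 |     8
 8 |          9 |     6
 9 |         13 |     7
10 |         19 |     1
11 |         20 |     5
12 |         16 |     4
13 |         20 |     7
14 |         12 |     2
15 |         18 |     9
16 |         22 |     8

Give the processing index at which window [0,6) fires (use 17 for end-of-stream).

5

i=0 t=2 v=6: → [0,6); WM=−∞
i=1 t=3 v=2: → [0,6); WM=−∞
i=2 t=3 v=9: → [0,6); WM=3
i=3 t=8 v=6: → [8,14),[4,10); WM=3
i=4 t=9 v=1: → [8,14),[4,10); WM=3
i=5 t=8 v=2: → [8,14),[4,10); WM=9; [0,6) fires=3
i=6 t=9 v=4: → [8,14),[4,10); WM=9
i=7 t=9 v=8: → [8,14),[4,10); WM=9
i=8 t=9 v=6: → [8,14),[4,10); WM=9
i=9 t=13 v=7: → [12,18),[8,14); WM=9
i=10 t=19 v=1: → [16,22); WM=9
i=11 t=20 v=5: → [20,26),[16,22); WM=20; [4,10) fires=5 [8,14) fires=6 [12,18) fires=1
i=12 t=16 v=4: DROP (t<20-3); WM=20
i=13 t=20 v=7: → [20,26),[16,22); WM=20
i=14 t=12 v=2: DROP (t<20-3); WM=20
i=15 t=18 v=9: → [16,22); WM=20
i=16 t=22 v=8: → [20,26); WM=20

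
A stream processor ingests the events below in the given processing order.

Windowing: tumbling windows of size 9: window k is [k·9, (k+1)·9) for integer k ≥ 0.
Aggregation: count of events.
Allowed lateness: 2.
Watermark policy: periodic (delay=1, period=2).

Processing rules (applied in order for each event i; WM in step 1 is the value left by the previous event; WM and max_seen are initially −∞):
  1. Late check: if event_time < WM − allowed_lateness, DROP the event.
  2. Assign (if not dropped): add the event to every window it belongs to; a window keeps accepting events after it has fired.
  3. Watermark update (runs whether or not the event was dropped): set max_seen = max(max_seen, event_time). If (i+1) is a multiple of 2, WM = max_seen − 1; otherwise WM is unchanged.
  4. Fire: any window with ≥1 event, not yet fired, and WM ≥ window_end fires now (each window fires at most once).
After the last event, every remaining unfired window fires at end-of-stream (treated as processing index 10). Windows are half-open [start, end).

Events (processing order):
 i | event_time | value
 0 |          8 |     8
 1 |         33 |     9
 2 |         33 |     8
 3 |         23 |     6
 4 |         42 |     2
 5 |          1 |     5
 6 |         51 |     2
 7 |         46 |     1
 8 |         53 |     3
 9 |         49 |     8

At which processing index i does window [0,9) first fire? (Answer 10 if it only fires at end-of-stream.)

1

i=0 t=8 v=8: → [0,9); WM=−∞
i=1 t=33 v=9: → [27,36); WM=32; [0,9) fires=1
i=2 t=33 v=8: → [27,36); WM=32
i=3 t=23 v=6: DROP (t<32-2); WM=32
i=4 t=42 v=2: → [36,45); WM=32
i=5 t=1 v=5: DROP (t<32-2); WM=41; [27,36) fires=2
i=6 t=51 v=2: → [45,54); WM=41
i=7 t=46 v=1: → [45,54); WM=50; [36,45) fires=1
i=8 t=53 v=3: → [45,54); WM=50
i=9 t=49 v=8: → [45,54); WM=52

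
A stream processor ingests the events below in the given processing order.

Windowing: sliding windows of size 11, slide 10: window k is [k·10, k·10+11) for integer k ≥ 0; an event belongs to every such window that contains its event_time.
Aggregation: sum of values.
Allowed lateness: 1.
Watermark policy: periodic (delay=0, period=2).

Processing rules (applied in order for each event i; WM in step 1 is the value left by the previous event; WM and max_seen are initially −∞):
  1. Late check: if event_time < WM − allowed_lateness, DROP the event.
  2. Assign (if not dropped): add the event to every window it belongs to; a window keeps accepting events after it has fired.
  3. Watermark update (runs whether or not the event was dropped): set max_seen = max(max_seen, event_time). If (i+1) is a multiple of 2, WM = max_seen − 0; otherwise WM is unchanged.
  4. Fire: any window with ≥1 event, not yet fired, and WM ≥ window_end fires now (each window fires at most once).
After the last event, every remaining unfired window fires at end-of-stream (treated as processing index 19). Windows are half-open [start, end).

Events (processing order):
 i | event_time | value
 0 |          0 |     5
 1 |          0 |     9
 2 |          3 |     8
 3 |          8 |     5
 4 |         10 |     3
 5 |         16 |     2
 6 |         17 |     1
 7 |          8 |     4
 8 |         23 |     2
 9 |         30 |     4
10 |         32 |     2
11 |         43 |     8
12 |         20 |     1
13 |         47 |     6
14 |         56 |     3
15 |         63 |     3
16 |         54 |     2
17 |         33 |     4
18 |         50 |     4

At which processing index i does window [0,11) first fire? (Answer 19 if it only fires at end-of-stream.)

i=0 t=0 v=5: → [0,11); WM=−∞
i=1 t=0 v=9: → [0,11); WM=0
i=2 t=3 v=8: → [0,11); WM=0
i=3 t=8 v=5: → [0,11); WM=8
i=4 t=10 v=3: → [10,21),[0,11); WM=8
i=5 t=16 v=2: → [10,21); WM=16; [0,11) fires=30
i=6 t=17 v=1: → [10,21); WM=16
i=7 t=8 v=4: DROP (t<16-1); WM=17
i=8 t=23 v=2: → [20,31); WM=17
i=9 t=30 v=4: → [30,41),[20,31); WM=30; [10,21) fires=6
i=10 t=32 v=2: → [30,41); WM=30
i=11 t=43 v=8: → [40,51); WM=43; [20,31) fires=6 [30,41) fires=6
i=12 t=20 v=1: DROP (t<43-1); WM=43
i=13 t=47 v=6: → [40,51); WM=47
i=14 t=56 v=3: → [50,61); WM=47
i=15 t=63 v=3: → [60,71); WM=63; [40,51) fires=14 [50,61) fires=3
i=16 t=54 v=2: DROP (t<63-1); WM=63
i=17 t=33 v=4: DROP (t<63-1); WM=63
i=18 t=50 v=4: DROP (t<63-1); WM=63

5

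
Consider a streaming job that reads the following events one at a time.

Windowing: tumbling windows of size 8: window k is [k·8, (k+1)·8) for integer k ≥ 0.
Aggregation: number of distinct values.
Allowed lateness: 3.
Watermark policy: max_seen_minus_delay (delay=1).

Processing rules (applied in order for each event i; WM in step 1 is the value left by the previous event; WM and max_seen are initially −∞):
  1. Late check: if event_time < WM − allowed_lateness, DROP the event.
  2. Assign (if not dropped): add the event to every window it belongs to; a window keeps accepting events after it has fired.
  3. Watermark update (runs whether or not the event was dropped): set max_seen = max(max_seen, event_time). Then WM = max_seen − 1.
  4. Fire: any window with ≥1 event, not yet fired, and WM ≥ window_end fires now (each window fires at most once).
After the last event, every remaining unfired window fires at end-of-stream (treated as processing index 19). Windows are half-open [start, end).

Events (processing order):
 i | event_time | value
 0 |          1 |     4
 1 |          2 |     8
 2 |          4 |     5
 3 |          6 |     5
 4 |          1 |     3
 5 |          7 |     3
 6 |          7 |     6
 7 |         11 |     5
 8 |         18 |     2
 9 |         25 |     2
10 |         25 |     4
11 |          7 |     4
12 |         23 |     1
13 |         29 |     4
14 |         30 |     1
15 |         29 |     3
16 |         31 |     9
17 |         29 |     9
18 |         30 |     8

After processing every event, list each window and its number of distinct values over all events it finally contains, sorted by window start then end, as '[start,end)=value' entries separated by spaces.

i=0 t=1 v=4: → [0,8); WM=0
i=1 t=2 v=8: → [0,8); WM=1
i=2 t=4 v=5: → [0,8); WM=3
i=3 t=6 v=5: → [0,8); WM=5
i=4 t=1 v=3: DROP (t<5-3); WM=5
i=5 t=7 v=3: → [0,8); WM=6
i=6 t=7 v=6: → [0,8); WM=6
i=7 t=11 v=5: → [8,16); WM=10; [0,8) fires=5
i=8 t=18 v=2: → [16,24); WM=17; [8,16) fires=1
i=9 t=25 v=2: → [24,32); WM=24; [16,24) fires=1
i=10 t=25 v=4: → [24,32); WM=24
i=11 t=7 v=4: DROP (t<24-3); WM=24
i=12 t=23 v=1: → [16,24); WM=24
i=13 t=29 v=4: → [24,32); WM=28
i=14 t=30 v=1: → [24,32); WM=29
i=15 t=29 v=3: → [24,32); WM=29
i=16 t=31 v=9: → [24,32); WM=30
i=17 t=29 v=9: → [24,32); WM=30
i=18 t=30 v=8: → [24,32); WM=30

[0,8)=5 [8,16)=1 [16,24)=2 [24,32)=6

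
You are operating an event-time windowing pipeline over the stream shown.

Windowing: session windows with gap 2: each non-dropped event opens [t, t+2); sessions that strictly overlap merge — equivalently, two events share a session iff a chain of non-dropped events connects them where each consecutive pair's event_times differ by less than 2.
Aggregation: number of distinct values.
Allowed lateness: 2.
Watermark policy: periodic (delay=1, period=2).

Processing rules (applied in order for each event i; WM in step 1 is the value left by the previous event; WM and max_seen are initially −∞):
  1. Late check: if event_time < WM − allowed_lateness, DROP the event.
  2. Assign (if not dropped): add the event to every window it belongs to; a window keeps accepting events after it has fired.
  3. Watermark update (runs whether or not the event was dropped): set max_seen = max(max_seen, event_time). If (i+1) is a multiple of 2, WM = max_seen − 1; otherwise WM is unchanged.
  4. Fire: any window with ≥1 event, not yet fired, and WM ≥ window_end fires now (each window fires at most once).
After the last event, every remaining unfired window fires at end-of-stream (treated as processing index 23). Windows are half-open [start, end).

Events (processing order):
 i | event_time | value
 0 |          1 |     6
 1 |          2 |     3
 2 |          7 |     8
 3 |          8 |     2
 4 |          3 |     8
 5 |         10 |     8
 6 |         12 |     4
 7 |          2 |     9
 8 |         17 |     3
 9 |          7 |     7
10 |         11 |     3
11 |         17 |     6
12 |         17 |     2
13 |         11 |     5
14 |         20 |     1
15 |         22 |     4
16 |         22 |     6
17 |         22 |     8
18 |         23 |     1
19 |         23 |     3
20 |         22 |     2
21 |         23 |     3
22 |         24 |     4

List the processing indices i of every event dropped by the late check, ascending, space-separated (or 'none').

4 7 9 10 13

i=0 t=1 v=6: → [1,3); WM=−∞
i=1 t=2 v=3: → [1,4); WM=1
i=2 t=7 v=8: → [7,9); WM=1
i=3 t=8 v=2: → [7,10); WM=7
i=4 t=3 v=8: DROP (t<7-2); WM=7
i=5 t=10 v=8: → [10,12); WM=9
i=6 t=12 v=4: → [12,14); WM=9
i=7 t=2 v=9: DROP (t<9-2); WM=11
i=8 t=17 v=3: → [17,19); WM=11
i=9 t=7 v=7: DROP (t<11-2); WM=16
i=10 t=11 v=3: DROP (t<16-2); WM=16
i=11 t=17 v=6: → [17,19); WM=16
i=12 t=17 v=2: → [17,19); WM=16
i=13 t=11 v=5: DROP (t<16-2); WM=16
i=14 t=20 v=1: → [20,22); WM=16
i=15 t=22 v=4: → [22,24); WM=21
i=16 t=22 v=6: → [22,24); WM=21
i=17 t=22 v=8: → [22,24); WM=21
i=18 t=23 v=1: → [22,25); WM=21
i=19 t=23 v=3: → [22,25); WM=22
i=20 t=22 v=2: → [22,25); WM=22
i=21 t=23 v=3: → [22,25); WM=22
i=22 t=24 v=4: → [22,26); WM=22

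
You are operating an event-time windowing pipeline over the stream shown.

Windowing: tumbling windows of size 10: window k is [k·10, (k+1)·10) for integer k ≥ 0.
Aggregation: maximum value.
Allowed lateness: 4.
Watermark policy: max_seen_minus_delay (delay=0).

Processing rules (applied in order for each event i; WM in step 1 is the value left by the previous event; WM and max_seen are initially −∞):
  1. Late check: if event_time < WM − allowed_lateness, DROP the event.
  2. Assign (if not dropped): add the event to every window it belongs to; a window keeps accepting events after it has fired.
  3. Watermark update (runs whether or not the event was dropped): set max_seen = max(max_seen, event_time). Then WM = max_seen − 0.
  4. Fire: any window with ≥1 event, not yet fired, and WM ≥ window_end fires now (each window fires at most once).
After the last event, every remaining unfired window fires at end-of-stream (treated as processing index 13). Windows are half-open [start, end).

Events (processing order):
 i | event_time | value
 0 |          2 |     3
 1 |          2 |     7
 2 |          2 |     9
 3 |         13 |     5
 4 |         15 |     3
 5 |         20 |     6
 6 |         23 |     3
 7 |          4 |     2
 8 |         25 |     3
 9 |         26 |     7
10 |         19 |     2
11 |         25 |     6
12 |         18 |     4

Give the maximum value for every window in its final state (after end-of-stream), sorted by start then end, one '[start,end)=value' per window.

i=0 t=2 v=3: → [0,10); WM=2
i=1 t=2 v=7: → [0,10); WM=2
i=2 t=2 v=9: → [0,10); WM=2
i=3 t=13 v=5: → [10,20); WM=13; [0,10) fires=9
i=4 t=15 v=3: → [10,20); WM=15
i=5 t=20 v=6: → [20,30); WM=20; [10,20) fires=5
i=6 t=23 v=3: → [20,30); WM=23
i=7 t=4 v=2: DROP (t<23-4); WM=23
i=8 t=25 v=3: → [20,30); WM=25
i=9 t=26 v=7: → [20,30); WM=26
i=10 t=19 v=2: DROP (t<26-4); WM=26
i=11 t=25 v=6: → [20,30); WM=26
i=12 t=18 v=4: DROP (t<26-4); WM=26

[0,10)=9 [10,20)=5 [20,30)=7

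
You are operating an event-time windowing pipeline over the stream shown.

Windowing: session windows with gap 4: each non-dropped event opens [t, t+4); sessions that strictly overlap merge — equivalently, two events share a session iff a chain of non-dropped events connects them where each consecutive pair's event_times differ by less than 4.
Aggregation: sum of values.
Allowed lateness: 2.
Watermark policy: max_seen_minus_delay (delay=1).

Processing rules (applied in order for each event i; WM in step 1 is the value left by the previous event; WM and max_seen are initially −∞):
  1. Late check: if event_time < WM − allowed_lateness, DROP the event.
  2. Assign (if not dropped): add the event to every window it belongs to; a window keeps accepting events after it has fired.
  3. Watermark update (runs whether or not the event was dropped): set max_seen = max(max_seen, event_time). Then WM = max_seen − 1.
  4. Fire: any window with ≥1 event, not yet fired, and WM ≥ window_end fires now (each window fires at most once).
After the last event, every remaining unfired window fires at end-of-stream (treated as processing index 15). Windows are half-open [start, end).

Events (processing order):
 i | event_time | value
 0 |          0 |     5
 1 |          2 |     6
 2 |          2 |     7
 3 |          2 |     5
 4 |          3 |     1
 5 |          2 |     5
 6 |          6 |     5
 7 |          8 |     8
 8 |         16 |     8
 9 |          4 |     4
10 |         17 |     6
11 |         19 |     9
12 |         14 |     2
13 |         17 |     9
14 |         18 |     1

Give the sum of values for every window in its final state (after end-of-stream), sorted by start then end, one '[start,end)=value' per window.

i=0 t=0 v=5: → [0,4); WM=-1
i=1 t=2 v=6: → [0,6); WM=1
i=2 t=2 v=7: → [0,6); WM=1
i=3 t=2 v=5: → [0,6); WM=1
i=4 t=3 v=1: → [0,7); WM=2
i=5 t=2 v=5: → [0,7); WM=2
i=6 t=6 v=5: → [0,10); WM=5
i=7 t=8 v=8: → [0,12); WM=7
i=8 t=16 v=8: → [16,20); WM=15
i=9 t=4 v=4: DROP (t<15-2); WM=15
i=10 t=17 v=6: → [16,21); WM=16
i=11 t=19 v=9: → [16,23); WM=18
i=12 t=14 v=2: DROP (t<18-2); WM=18
i=13 t=17 v=9: → [16,23); WM=18
i=14 t=18 v=1: → [16,23); WM=18

[0,12)=42 [16,23)=33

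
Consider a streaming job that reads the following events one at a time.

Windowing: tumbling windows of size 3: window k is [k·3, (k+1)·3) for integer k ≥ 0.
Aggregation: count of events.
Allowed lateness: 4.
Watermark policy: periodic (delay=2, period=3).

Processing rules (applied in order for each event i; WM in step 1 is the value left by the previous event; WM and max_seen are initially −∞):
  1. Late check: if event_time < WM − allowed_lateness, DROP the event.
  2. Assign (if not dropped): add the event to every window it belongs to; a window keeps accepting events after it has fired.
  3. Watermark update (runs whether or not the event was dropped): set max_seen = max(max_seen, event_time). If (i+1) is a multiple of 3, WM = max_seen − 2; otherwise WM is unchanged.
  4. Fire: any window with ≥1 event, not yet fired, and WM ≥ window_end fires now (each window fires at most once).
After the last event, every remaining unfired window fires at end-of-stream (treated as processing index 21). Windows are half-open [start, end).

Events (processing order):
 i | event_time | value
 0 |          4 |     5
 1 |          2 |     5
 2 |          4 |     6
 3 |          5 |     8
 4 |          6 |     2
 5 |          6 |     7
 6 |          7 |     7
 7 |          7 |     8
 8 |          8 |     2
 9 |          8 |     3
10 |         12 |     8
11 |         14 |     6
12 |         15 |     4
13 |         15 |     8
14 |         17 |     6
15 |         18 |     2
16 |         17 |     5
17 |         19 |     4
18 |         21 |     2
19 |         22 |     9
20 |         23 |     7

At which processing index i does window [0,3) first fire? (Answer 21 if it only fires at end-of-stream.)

5

i=0 t=4 v=5: → [3,6); WM=−∞
i=1 t=2 v=5: → [0,3); WM=−∞
i=2 t=4 v=6: → [3,6); WM=2
i=3 t=5 v=8: → [3,6); WM=2
i=4 t=6 v=2: → [6,9); WM=2
i=5 t=6 v=7: → [6,9); WM=4; [0,3) fires=1
i=6 t=7 v=7: → [6,9); WM=4
i=7 t=7 v=8: → [6,9); WM=4
i=8 t=8 v=2: → [6,9); WM=6; [3,6) fires=3
i=9 t=8 v=3: → [6,9); WM=6
i=10 t=12 v=8: → [12,15); WM=6
i=11 t=14 v=6: → [12,15); WM=12; [6,9) fires=6
i=12 t=15 v=4: → [15,18); WM=12
i=13 t=15 v=8: → [15,18); WM=12
i=14 t=17 v=6: → [15,18); WM=15; [12,15) fires=2
i=15 t=18 v=2: → [18,21); WM=15
i=16 t=17 v=5: → [15,18); WM=15
i=17 t=19 v=4: → [18,21); WM=17
i=18 t=21 v=2: → [21,24); WM=17
i=19 t=22 v=9: → [21,24); WM=17
i=20 t=23 v=7: → [21,24); WM=21; [15,18) fires=4 [18,21) fires=2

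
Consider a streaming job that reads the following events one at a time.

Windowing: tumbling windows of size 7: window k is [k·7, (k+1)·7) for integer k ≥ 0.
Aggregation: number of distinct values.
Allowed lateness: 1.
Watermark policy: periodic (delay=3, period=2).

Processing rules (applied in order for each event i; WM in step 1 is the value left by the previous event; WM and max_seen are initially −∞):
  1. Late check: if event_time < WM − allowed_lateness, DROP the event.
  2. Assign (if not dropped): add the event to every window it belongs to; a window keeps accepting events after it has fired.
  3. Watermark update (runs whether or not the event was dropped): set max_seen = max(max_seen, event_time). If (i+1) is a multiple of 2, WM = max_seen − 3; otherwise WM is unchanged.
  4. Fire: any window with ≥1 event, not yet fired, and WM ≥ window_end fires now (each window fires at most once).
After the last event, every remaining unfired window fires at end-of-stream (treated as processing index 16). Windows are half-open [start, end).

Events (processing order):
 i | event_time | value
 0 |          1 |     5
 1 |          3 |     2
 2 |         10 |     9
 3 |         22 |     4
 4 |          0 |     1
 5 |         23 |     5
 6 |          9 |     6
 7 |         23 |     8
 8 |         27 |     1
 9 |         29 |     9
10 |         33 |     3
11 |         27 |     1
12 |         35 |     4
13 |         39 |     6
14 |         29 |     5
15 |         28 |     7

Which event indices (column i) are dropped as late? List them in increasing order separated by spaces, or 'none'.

i=0 t=1 v=5: → [0,7); WM=−∞
i=1 t=3 v=2: → [0,7); WM=0
i=2 t=10 v=9: → [7,14); WM=0
i=3 t=22 v=4: → [21,28); WM=19; [0,7) fires=2 [7,14) fires=1
i=4 t=0 v=1: DROP (t<19-1); WM=19
i=5 t=23 v=5: → [21,28); WM=20
i=6 t=9 v=6: DROP (t<20-1); WM=20
i=7 t=23 v=8: → [21,28); WM=20
i=8 t=27 v=1: → [21,28); WM=20
i=9 t=29 v=9: → [28,35); WM=26
i=10 t=33 v=3: → [28,35); WM=26
i=11 t=27 v=1: → [21,28); WM=30; [21,28) fires=4
i=12 t=35 v=4: → [35,42); WM=30
i=13 t=39 v=6: → [35,42); WM=36; [28,35) fires=2
i=14 t=29 v=5: DROP (t<36-1); WM=36
i=15 t=28 v=7: DROP (t<36-1); WM=36

4 6 14 15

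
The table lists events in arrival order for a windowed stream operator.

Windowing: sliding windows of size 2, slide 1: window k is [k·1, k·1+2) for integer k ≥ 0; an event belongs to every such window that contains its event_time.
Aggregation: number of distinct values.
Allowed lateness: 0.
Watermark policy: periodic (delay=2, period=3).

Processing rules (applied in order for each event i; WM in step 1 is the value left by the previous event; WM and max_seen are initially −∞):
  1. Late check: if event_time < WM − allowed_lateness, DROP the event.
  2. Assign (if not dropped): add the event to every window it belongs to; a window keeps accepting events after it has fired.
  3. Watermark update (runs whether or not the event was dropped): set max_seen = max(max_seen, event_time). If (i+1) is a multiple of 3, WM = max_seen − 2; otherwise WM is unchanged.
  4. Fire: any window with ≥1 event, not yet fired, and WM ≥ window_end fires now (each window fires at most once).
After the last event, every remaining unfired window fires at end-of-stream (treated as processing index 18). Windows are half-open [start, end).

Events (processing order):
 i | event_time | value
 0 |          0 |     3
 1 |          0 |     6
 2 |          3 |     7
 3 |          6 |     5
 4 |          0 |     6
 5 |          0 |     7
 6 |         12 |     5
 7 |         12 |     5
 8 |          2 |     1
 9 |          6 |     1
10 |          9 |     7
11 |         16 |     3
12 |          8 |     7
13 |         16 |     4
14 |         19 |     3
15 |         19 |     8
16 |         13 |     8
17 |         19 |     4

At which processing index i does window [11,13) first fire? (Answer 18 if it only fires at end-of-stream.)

11

i=0 t=0 v=3: → [0,2); WM=−∞
i=1 t=0 v=6: → [0,2); WM=−∞
i=2 t=3 v=7: → [3,5),[2,4); WM=1
i=3 t=6 v=5: → [6,8),[5,7); WM=1
i=4 t=0 v=6: DROP (t<1-0); WM=1
i=5 t=0 v=7: DROP (t<1-0); WM=4; [0,2) fires=2 [2,4) fires=1
i=6 t=12 v=5: → [12,14),[11,13); WM=4
i=7 t=12 v=5: → [12,14),[11,13); WM=4
i=8 t=2 v=1: DROP (t<4-0); WM=10; [3,5) fires=1 [5,7) fires=1 [6,8) fires=1
i=9 t=6 v=1: DROP (t<10-0); WM=10
i=10 t=9 v=7: DROP (t<10-0); WM=10
i=11 t=16 v=3: → [16,18),[15,17); WM=14; [11,13) fires=1 [12,14) fires=1
i=12 t=8 v=7: DROP (t<14-0); WM=14
i=13 t=16 v=4: → [16,18),[15,17); WM=14
i=14 t=19 v=3: → [19,21),[18,20); WM=17; [15,17) fires=2
i=15 t=19 v=8: → [19,21),[18,20); WM=17
i=16 t=13 v=8: DROP (t<17-0); WM=17
i=17 t=19 v=4: → [19,21),[18,20); WM=17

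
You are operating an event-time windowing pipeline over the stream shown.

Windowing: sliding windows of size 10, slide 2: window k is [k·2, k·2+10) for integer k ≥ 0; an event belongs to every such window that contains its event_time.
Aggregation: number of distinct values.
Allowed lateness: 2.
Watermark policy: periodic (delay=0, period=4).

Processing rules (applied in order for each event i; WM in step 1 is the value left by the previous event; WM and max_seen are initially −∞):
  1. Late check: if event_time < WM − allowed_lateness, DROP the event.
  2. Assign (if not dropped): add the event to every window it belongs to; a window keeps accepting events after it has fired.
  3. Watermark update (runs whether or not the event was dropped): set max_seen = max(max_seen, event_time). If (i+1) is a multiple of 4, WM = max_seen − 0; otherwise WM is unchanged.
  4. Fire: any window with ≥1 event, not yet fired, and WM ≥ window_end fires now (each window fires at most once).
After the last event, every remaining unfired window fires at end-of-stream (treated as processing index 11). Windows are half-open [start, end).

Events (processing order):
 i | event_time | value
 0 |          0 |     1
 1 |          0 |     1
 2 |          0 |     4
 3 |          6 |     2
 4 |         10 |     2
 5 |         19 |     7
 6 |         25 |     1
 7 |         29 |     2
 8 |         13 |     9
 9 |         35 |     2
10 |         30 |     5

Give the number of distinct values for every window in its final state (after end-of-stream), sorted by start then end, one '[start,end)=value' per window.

[0,10)=3 [2,12)=1 [4,14)=1 [6,16)=1 [8,18)=1 [10,20)=2 [12,22)=1 [14,24)=1 [16,26)=2 [18,28)=2 [20,30)=2 [22,32)=3 [24,34)=3 [26,36)=2 [28,38)=2 [30,40)=2 [32,42)=1 [34,44)=1

i=0 t=0 v=1: → [0,10); WM=−∞
i=1 t=0 v=1: → [0,10); WM=−∞
i=2 t=0 v=4: → [0,10); WM=−∞
i=3 t=6 v=2: → [6,16),[4,14),[2,12),[0,10); WM=6
i=4 t=10 v=2: → [10,20),[8,18),[6,16),[4,14),[2,12); WM=6
i=5 t=19 v=7: → [18,28),[16,26),[14,24),[12,22),[10,20); WM=6
i=6 t=25 v=1: → [24,34),[22,32),[20,30),[18,28),[16,26); WM=6
i=7 t=29 v=2: → [28,38),[26,36),[24,34),[22,32),[20,30); WM=29; [0,10) fires=3 [2,12) fires=1 [4,14) fires=1 [6,16) fires=1 [8,18) fires=1 [10,20) fires=2 [12,22) fires=1 [14,24) fires=1 [16,26) fires=2 [18,28) fires=2
i=8 t=13 v=9: DROP (t<29-2); WM=29
i=9 t=35 v=2: → [34,44),[32,42),[30,40),[28,38),[26,36); WM=29
i=10 t=30 v=5: → [30,40),[28,38),[26,36),[24,34),[22,32); WM=29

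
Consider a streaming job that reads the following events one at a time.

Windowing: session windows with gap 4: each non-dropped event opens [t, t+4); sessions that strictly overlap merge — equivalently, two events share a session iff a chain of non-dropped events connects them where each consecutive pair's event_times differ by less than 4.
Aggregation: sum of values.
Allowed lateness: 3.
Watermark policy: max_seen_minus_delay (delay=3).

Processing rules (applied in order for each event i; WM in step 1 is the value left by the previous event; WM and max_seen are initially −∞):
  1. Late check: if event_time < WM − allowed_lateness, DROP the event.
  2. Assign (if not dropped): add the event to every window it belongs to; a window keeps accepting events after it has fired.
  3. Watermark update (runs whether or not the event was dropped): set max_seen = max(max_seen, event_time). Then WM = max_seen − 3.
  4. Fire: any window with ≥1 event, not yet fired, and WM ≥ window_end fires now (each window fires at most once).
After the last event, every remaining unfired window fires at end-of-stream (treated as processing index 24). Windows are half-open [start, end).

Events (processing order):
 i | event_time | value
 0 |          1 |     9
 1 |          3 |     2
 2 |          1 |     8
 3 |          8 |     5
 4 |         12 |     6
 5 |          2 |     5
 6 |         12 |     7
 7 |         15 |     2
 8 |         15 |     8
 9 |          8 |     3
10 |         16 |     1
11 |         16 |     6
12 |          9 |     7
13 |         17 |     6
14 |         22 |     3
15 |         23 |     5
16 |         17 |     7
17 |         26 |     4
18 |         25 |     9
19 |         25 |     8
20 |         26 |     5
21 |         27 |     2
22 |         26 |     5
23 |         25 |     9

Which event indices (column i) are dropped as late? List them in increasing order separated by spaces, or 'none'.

i=0 t=1 v=9: → [1,5); WM=-2
i=1 t=3 v=2: → [1,7); WM=0
i=2 t=1 v=8: → [1,7); WM=0
i=3 t=8 v=5: → [8,12); WM=5
i=4 t=12 v=6: → [12,16); WM=9
i=5 t=2 v=5: DROP (t<9-3); WM=9
i=6 t=12 v=7: → [12,16); WM=9
i=7 t=15 v=2: → [12,19); WM=12
i=8 t=15 v=8: → [12,19); WM=12
i=9 t=8 v=3: DROP (t<12-3); WM=12
i=10 t=16 v=1: → [12,20); WM=13
i=11 t=16 v=6: → [12,20); WM=13
i=12 t=9 v=7: DROP (t<13-3); WM=13
i=13 t=17 v=6: → [12,21); WM=14
i=14 t=22 v=3: → [22,26); WM=19
i=15 t=23 v=5: → [22,27); WM=20
i=16 t=17 v=7: → [12,21); WM=20
i=17 t=26 v=4: → [22,30); WM=23
i=18 t=25 v=9: → [22,30); WM=23
i=19 t=25 v=8: → [22,30); WM=23
i=20 t=26 v=5: → [22,30); WM=23
i=21 t=27 v=2: → [22,31); WM=24
i=22 t=26 v=5: → [22,31); WM=24
i=23 t=25 v=9: → [22,31); WM=24

5 9 12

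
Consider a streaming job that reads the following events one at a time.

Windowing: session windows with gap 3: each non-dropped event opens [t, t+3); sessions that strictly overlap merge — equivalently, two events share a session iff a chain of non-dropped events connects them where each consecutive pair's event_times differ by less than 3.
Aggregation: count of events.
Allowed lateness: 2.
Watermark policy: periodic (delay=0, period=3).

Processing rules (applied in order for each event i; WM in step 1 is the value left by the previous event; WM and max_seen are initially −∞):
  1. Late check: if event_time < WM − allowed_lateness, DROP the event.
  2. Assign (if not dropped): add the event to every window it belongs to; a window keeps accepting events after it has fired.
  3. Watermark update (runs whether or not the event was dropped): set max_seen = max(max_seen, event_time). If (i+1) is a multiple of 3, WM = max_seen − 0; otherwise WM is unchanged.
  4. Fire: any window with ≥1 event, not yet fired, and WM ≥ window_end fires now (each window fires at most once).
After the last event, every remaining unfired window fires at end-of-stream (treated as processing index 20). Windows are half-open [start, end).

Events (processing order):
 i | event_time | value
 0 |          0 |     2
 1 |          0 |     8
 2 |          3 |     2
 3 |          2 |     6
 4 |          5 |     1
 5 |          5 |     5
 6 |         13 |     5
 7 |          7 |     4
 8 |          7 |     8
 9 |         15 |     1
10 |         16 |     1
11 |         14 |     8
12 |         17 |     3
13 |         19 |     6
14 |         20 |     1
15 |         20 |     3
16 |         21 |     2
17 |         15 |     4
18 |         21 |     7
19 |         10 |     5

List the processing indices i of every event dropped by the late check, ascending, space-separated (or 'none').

i=0 t=0 v=2: → [0,3); WM=−∞
i=1 t=0 v=8: → [0,3); WM=−∞
i=2 t=3 v=2: → [3,6); WM=3
i=3 t=2 v=6: → [0,6); WM=3
i=4 t=5 v=1: → [0,8); WM=3
i=5 t=5 v=5: → [0,8); WM=5
i=6 t=13 v=5: → [13,16); WM=5
i=7 t=7 v=4: → [0,10); WM=5
i=8 t=7 v=8: → [0,10); WM=13
i=9 t=15 v=1: → [13,18); WM=13
i=10 t=16 v=1: → [13,19); WM=13
i=11 t=14 v=8: → [13,19); WM=16
i=12 t=17 v=3: → [13,20); WM=16
i=13 t=19 v=6: → [13,22); WM=16
i=14 t=20 v=1: → [13,23); WM=20
i=15 t=20 v=3: → [13,23); WM=20
i=16 t=21 v=2: → [13,24); WM=20
i=17 t=15 v=4: DROP (t<20-2); WM=21
i=18 t=21 v=7: → [13,24); WM=21
i=19 t=10 v=5: DROP (t<21-2); WM=21

17 19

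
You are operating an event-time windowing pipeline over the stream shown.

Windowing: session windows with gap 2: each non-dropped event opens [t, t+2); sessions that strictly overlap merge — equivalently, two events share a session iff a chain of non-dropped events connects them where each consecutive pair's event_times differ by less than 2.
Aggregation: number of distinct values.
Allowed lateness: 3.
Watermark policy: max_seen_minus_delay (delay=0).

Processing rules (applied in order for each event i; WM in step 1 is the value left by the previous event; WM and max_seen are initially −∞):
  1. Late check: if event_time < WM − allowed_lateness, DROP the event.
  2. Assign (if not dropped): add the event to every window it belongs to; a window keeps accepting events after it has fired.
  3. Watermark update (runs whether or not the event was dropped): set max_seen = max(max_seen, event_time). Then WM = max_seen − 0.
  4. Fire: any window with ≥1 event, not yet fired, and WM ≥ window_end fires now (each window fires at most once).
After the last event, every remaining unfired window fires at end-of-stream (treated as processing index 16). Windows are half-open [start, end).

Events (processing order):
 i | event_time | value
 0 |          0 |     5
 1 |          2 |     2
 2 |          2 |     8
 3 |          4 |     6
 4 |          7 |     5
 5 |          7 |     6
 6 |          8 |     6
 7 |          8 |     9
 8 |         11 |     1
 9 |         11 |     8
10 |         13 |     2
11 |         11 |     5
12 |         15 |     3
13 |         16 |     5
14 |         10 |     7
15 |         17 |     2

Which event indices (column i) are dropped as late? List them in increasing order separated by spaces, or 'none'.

14

i=0 t=0 v=5: → [0,2); WM=0
i=1 t=2 v=2: → [2,4); WM=2
i=2 t=2 v=8: → [2,4); WM=2
i=3 t=4 v=6: → [4,6); WM=4
i=4 t=7 v=5: → [7,9); WM=7
i=5 t=7 v=6: → [7,9); WM=7
i=6 t=8 v=6: → [7,10); WM=8
i=7 t=8 v=9: → [7,10); WM=8
i=8 t=11 v=1: → [11,13); WM=11
i=9 t=11 v=8: → [11,13); WM=11
i=10 t=13 v=2: → [13,15); WM=13
i=11 t=11 v=5: → [11,13); WM=13
i=12 t=15 v=3: → [15,17); WM=15
i=13 t=16 v=5: → [15,18); WM=16
i=14 t=10 v=7: DROP (t<16-3); WM=16
i=15 t=17 v=2: → [15,19); WM=17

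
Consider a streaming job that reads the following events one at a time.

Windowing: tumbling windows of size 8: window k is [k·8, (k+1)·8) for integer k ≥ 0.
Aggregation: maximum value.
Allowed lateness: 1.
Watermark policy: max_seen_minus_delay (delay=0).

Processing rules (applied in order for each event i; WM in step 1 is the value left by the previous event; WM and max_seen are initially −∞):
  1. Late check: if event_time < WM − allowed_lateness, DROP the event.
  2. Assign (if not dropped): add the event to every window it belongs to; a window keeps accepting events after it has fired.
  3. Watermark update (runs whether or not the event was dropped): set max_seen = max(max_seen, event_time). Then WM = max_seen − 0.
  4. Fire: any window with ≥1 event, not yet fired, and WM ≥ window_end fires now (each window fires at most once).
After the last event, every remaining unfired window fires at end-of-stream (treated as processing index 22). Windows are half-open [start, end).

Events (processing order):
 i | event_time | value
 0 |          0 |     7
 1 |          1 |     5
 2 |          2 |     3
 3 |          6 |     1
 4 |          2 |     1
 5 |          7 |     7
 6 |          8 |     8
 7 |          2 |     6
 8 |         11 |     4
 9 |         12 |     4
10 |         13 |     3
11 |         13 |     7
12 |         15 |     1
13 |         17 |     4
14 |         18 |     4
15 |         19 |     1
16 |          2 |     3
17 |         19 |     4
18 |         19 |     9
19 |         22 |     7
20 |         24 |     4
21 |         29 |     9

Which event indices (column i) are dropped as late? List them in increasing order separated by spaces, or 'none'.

i=0 t=0 v=7: → [0,8); WM=0
i=1 t=1 v=5: → [0,8); WM=1
i=2 t=2 v=3: → [0,8); WM=2
i=3 t=6 v=1: → [0,8); WM=6
i=4 t=2 v=1: DROP (t<6-1); WM=6
i=5 t=7 v=7: → [0,8); WM=7
i=6 t=8 v=8: → [8,16); WM=8; [0,8) fires=7
i=7 t=2 v=6: DROP (t<8-1); WM=8
i=8 t=11 v=4: → [8,16); WM=11
i=9 t=12 v=4: → [8,16); WM=12
i=10 t=13 v=3: → [8,16); WM=13
i=11 t=13 v=7: → [8,16); WM=13
i=12 t=15 v=1: → [8,16); WM=15
i=13 t=17 v=4: → [16,24); WM=17; [8,16) fires=8
i=14 t=18 v=4: → [16,24); WM=18
i=15 t=19 v=1: → [16,24); WM=19
i=16 t=2 v=3: DROP (t<19-1); WM=19
i=17 t=19 v=4: → [16,24); WM=19
i=18 t=19 v=9: → [16,24); WM=19
i=19 t=22 v=7: → [16,24); WM=22
i=20 t=24 v=4: → [24,32); WM=24; [16,24) fires=9
i=21 t=29 v=9: → [24,32); WM=29

4 7 16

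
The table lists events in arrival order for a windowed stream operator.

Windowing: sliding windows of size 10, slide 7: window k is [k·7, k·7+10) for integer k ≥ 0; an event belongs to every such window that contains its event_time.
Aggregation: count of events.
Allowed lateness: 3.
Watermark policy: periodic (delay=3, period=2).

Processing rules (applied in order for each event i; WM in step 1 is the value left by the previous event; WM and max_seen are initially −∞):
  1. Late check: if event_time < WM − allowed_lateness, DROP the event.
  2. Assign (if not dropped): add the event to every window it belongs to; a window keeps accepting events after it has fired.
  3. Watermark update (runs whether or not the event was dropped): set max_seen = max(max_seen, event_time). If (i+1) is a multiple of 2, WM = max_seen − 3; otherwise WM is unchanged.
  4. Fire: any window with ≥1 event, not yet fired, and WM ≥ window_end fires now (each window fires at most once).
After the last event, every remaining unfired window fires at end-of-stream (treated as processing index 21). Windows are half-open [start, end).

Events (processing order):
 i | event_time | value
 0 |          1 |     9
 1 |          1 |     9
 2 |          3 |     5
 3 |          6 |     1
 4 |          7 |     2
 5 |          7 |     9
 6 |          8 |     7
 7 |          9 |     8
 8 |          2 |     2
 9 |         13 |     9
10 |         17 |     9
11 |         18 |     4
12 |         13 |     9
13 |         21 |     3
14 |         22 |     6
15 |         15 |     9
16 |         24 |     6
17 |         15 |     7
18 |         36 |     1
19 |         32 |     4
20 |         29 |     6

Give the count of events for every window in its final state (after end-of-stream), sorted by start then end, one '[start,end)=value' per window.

[0,10)=8 [7,17)=7 [14,24)=5 [21,31)=3 [28,38)=2 [35,45)=1

i=0 t=1 v=9: → [0,10); WM=−∞
i=1 t=1 v=9: → [0,10); WM=-2
i=2 t=3 v=5: → [0,10); WM=-2
i=3 t=6 v=1: → [0,10); WM=3
i=4 t=7 v=2: → [7,17),[0,10); WM=3
i=5 t=7 v=9: → [7,17),[0,10); WM=4
i=6 t=8 v=7: → [7,17),[0,10); WM=4
i=7 t=9 v=8: → [7,17),[0,10); WM=6
i=8 t=2 v=2: DROP (t<6-3); WM=6
i=9 t=13 v=9: → [7,17); WM=10; [0,10) fires=8
i=10 t=17 v=9: → [14,24); WM=10
i=11 t=18 v=4: → [14,24); WM=15
i=12 t=13 v=9: → [7,17); WM=15
i=13 t=21 v=3: → [21,31),[14,24); WM=18; [7,17) fires=6
i=14 t=22 v=6: → [21,31),[14,24); WM=18
i=15 t=15 v=9: → [14,24),[7,17); WM=19
i=16 t=24 v=6: → [21,31); WM=19
i=17 t=15 v=7: DROP (t<19-3); WM=21
i=18 t=36 v=1: → [35,45),[28,38); WM=21
i=19 t=32 v=4: → [28,38); WM=33; [14,24) fires=5 [21,31) fires=3
i=20 t=29 v=6: DROP (t<33-3); WM=33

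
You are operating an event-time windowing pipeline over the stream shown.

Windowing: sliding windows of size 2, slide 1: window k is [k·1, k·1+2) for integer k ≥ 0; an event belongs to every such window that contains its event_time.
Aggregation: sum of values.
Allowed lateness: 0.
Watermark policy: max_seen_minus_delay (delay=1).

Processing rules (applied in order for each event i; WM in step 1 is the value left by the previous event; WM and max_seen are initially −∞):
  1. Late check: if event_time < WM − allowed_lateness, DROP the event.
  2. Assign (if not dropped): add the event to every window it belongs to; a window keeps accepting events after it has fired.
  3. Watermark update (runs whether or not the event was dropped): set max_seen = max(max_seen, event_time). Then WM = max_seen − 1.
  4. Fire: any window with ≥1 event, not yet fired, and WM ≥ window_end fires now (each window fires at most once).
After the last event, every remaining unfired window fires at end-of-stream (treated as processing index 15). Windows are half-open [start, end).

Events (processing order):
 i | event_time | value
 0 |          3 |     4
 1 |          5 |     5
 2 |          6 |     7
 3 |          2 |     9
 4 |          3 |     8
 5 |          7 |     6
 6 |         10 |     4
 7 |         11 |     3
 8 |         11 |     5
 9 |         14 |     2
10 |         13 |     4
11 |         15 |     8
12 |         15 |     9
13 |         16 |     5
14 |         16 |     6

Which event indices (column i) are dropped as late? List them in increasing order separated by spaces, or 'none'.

i=0 t=3 v=4: → [3,5),[2,4); WM=2
i=1 t=5 v=5: → [5,7),[4,6); WM=4; [2,4) fires=4
i=2 t=6 v=7: → [6,8),[5,7); WM=5; [3,5) fires=4
i=3 t=2 v=9: DROP (t<5-0); WM=5
i=4 t=3 v=8: DROP (t<5-0); WM=5
i=5 t=7 v=6: → [7,9),[6,8); WM=6; [4,6) fires=5
i=6 t=10 v=4: → [10,12),[9,11); WM=9; [5,7) fires=12 [6,8) fires=13 [7,9) fires=6
i=7 t=11 v=3: → [11,13),[10,12); WM=10
i=8 t=11 v=5: → [11,13),[10,12); WM=10
i=9 t=14 v=2: → [14,16),[13,15); WM=13; [9,11) fires=4 [10,12) fires=12 [11,13) fires=8
i=10 t=13 v=4: → [13,15),[12,14); WM=13
i=11 t=15 v=8: → [15,17),[14,16); WM=14; [12,14) fires=4
i=12 t=15 v=9: → [15,17),[14,16); WM=14
i=13 t=16 v=5: → [16,18),[15,17); WM=15; [13,15) fires=6
i=14 t=16 v=6: → [16,18),[15,17); WM=15

3 4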